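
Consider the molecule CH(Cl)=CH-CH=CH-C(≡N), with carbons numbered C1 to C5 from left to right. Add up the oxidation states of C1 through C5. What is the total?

0

Each bond to a more electronegative atom (O, N, halogen) counts +1, each bond to a less electronegative atom (H, metal, B, Si) counts −1, and each C–C bond counts 0. Tallying each carbon:
C1: 2C, 1H, 1Cl → 0 − 1 + 1 = 0
C2: 3C, 1H → 0 − 1 = -1
C3: 3C, 1H → 0 − 1 = -1
C4: 3C, 1H → 0 − 1 = -1
C5: 1C, 3N → 0 + 3 = +3
Sum = 0 − 1 − 1 − 1 + 3 = 0.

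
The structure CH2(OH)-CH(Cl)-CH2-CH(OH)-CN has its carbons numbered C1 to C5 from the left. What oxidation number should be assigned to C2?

Count +1 for every bond to an atom more electronegative than carbon and −1 for every bond to one less electronegative; C–C bonds are 0.
C2 has one bond to C (0), one bond to C (0), one bond to Cl (+1), one bond to H (-1).
Oxidation state = 0 + 0 + 1 − 1 = 0.

0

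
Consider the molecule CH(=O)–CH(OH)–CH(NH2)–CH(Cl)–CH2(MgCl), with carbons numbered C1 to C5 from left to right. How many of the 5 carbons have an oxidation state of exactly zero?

3

Count +1 for every bond to an atom more electronegative than carbon and −1 for every bond to one less electronegative; C–C bonds are 0. Tallying each carbon:
C1: 1C, 1H, 2O → 0 − 1 + 2 = +1
C2: 2C, 1H, 1O → 0 − 1 + 1 = 0
C3: 2C, 1H, 1N → 0 − 1 + 1 = 0
C4: 2C, 1H, 1Cl → 0 − 1 + 1 = 0
C5: 1C, 2H, 1Mg → 0 − 2 − 1 = -3
3 carbons (C2, C3, C4) meet the condition.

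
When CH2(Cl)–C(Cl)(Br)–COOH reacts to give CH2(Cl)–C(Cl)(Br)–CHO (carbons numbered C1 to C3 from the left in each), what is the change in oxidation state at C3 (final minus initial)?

Before: C3 has 1 bond to C, 3 bonds to O → oxidation state +3.
After: C3 has 1 bond to C, 1 bond to H, 2 bonds to O → oxidation state +1.
Δ = +1 − (+3) = -2, so this is a reduction at C3.

-2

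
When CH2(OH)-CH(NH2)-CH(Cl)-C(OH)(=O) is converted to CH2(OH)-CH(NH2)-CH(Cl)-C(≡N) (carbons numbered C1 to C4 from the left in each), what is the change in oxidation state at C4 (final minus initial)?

Before: C4 has 1 bond to C, 3 bonds to O → oxidation state +3.
After: C4 has 1 bond to C, 3 bonds to N → oxidation state +3.
Δ = +3 − (+3) = 0, so no net redox change at C4.

0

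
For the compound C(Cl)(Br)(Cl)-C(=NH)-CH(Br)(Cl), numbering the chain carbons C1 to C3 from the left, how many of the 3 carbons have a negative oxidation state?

Tallying each carbon's bonds:
C1: 1C, 2Cl, 1Br → 0 + 2 + 1 = +3
C2: 2C, 2N → 0 + 2 = +2
C3: 1C, 1H, 1Cl, 1Br → 0 − 1 + 1 + 1 = +1
0 carbons meet the condition.

0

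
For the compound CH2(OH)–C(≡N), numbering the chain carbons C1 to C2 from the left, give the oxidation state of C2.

Each bond to a more electronegative atom (O, N, halogen) counts +1, each bond to a less electronegative atom (H, metal, B, Si) counts −1, and each C–C bond counts 0.
C2 has one bond to C (0), a triple bond to N (3×+1 = +3).
Oxidation state = 0 + 3 = +3.

+3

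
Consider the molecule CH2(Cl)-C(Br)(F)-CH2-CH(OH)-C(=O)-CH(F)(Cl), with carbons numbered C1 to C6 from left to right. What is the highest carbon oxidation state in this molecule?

Tallying each carbon's bonds:
C1: 1C, 2H, 1Cl → 0 − 2 + 1 = -1
C2: 2C, 1F, 1Br → 0 + 1 + 1 = +2
C3: 2C, 2H → 0 − 2 = -2
C4: 2C, 1H, 1O → 0 − 1 + 1 = 0
C5: 2C, 2O → 0 + 2 = +2
C6: 1C, 1H, 1F, 1Cl → 0 − 1 + 1 + 1 = +1
The highest value is +2.

+2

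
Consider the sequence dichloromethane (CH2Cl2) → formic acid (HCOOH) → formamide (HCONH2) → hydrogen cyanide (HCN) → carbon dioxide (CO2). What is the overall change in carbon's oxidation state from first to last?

+4

Carbon oxidation states along the series — dichloromethane: 0, formic acid: +2, formamide: +2, hydrogen cyanide: +2, carbon dioxide: +4.
Net change = +4 − (0) = +4.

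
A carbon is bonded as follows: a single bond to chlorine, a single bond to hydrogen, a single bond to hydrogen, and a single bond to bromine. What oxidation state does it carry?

0

Count +1 for every bond to an atom more electronegative than carbon and −1 for every bond to one less electronegative; C–C bonds are 0.
The carbon has one bond to H (-1), one bond to H (-1), one bond to Cl (+1), one bond to Br (+1).
Oxidation state = -1 − 1 + 1 + 1 = 0.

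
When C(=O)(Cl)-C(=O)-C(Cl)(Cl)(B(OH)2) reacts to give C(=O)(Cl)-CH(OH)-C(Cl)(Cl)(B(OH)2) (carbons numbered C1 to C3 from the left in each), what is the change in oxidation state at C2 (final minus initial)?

-2

Before: C2 has 2 bonds to C, 2 bonds to O → oxidation state +2.
After: C2 has 2 bonds to C, 1 bond to H, 1 bond to O → oxidation state 0.
Δ = 0 − (+2) = -2, so this is a reduction at C2.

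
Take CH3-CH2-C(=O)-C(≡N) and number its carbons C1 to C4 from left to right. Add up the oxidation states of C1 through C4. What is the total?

Tallying each carbon's bonds:
C1: 1C, 3H → 0 − 3 = -3
C2: 2C, 2H → 0 − 2 = -2
C3: 2C, 2O → 0 + 2 = +2
C4: 1C, 3N → 0 + 3 = +3
Sum = -3 − 2 + 2 + 3 = 0.

0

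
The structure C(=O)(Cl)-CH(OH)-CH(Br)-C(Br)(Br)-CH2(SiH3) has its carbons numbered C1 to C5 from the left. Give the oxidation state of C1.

+3

Bonds to more-electronegative neighbours contribute +1 each, bonds to H or metals contribute −1 each, and C–C bonds contribute 0.
C1 has one bond to C (0), a double bond to O (2×+1 = +2), one bond to Cl (+1).
Oxidation state = 0 + 2 + 1 = +3.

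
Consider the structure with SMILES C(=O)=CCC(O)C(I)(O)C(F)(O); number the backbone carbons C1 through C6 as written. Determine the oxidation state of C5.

Bonds to more-electronegative neighbours contribute +1 each, bonds to H or metals contribute −1 each, and C–C bonds contribute 0.
C5 has one bond to C (0), one bond to C (0), one bond to I (+1), one bond to O (+1).
Oxidation state = 0 + 0 + 1 + 1 = +2.

+2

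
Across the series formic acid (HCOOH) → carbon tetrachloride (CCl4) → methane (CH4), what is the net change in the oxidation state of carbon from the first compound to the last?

Carbon oxidation states along the series — formic acid: +2, carbon tetrachloride: +4, methane: -4.
Net change = -4 − (+2) = -6.

-6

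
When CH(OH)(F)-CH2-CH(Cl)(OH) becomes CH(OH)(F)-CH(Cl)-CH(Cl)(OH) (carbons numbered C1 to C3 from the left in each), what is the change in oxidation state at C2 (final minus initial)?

Before: C2 has 2 bonds to C, 2 bonds to H → oxidation state -2.
After: C2 has 2 bonds to C, 1 bond to H, 1 bond to Cl → oxidation state 0.
Δ = 0 − (-2) = +2, so this is an oxidation at C2.

+2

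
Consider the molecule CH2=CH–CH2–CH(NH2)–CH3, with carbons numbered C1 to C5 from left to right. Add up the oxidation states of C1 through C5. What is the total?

-8

Bonds to more-electronegative neighbours contribute +1 each, bonds to H or metals contribute −1 each, and C–C bonds contribute 0. Tallying each carbon:
C1: 2C, 2H → 0 − 2 = -2
C2: 3C, 1H → 0 − 1 = -1
C3: 2C, 2H → 0 − 2 = -2
C4: 2C, 1H, 1N → 0 − 1 + 1 = 0
C5: 1C, 3H → 0 − 3 = -3
Sum = -2 − 1 − 2 + 0 − 3 = -8.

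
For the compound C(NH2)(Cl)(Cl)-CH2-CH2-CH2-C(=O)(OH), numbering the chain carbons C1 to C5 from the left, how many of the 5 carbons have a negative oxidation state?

3

Bonds to more-electronegative neighbours contribute +1 each, bonds to H or metals contribute −1 each, and C–C bonds contribute 0. Tallying each carbon:
C1: 1C, 1N, 2Cl → 0 + 1 + 2 = +3
C2: 2C, 2H → 0 − 2 = -2
C3: 2C, 2H → 0 − 2 = -2
C4: 2C, 2H → 0 − 2 = -2
C5: 1C, 3O → 0 + 3 = +3
3 carbons (C2, C3, C4) meet the condition.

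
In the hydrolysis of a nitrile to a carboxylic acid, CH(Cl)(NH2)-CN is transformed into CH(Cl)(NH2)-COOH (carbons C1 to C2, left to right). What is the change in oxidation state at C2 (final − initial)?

Before: C2 has 1 bond to C, 3 bonds to N → oxidation state +3.
After: C2 has 1 bond to C, 3 bonds to O → oxidation state +3.
Δ = +3 − (+3) = 0, so no net redox change at C2.

0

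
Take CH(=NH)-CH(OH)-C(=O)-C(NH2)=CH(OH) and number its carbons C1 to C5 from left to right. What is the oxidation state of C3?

Each bond to a more electronegative atom (O, N, halogen) counts +1, each bond to a less electronegative atom (H, metal, B, Si) counts −1, and each C–C bond counts 0.
C3 has one bond to C (0), one bond to C (0), a double bond to O (2×+1 = +2).
Oxidation state = 0 + 0 + 2 = +2.

+2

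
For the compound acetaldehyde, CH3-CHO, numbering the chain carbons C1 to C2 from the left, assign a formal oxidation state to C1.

C1 has one bond to H (-1), one bond to H (-1), one bond to H (-1), one bond to C (0).
Oxidation state = -1 − 1 − 1 + 0 = -3.

-3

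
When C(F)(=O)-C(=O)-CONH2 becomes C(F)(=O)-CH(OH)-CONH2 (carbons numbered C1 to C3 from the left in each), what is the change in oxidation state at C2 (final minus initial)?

Before: C2 has 2 bonds to C, 2 bonds to O → oxidation state +2.
After: C2 has 2 bonds to C, 1 bond to H, 1 bond to O → oxidation state 0.
Δ = 0 − (+2) = -2, so this is a reduction at C2.

-2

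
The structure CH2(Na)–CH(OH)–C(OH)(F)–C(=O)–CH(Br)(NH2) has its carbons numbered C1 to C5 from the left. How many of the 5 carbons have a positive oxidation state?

Bonds to more-electronegative neighbours contribute +1 each, bonds to H or metals contribute −1 each, and C–C bonds contribute 0. Tallying each carbon:
C1: 1C, 2H, 1Na → 0 − 2 − 1 = -3
C2: 2C, 1H, 1O → 0 − 1 + 1 = 0
C3: 2C, 1O, 1F → 0 + 1 + 1 = +2
C4: 2C, 2O → 0 + 2 = +2
C5: 1C, 1H, 1N, 1Br → 0 − 1 + 1 + 1 = +1
3 carbons (C3, C4, C5) meet the condition.

3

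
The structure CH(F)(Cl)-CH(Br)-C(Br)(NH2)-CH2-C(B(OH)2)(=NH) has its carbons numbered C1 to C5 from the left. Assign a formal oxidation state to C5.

+1

Count +1 for every bond to an atom more electronegative than carbon and −1 for every bond to one less electronegative; C–C bonds are 0.
C5 has one bond to C (0), one bond to B (-1), a double bond to N (2×+1 = +2).
Oxidation state = 0 − 1 + 2 = +1.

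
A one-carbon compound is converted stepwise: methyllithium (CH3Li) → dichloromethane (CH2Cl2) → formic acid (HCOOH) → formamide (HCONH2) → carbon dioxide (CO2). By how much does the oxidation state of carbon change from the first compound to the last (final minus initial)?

+8

Carbon oxidation states along the series — methyllithium: -4, dichloromethane: 0, formic acid: +2, formamide: +2, carbon dioxide: +4.
Net change = +4 − (-4) = +8.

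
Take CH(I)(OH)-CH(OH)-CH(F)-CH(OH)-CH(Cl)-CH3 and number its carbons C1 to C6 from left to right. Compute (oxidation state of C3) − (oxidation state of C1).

-1

C3: 2C, 1H, 1F → 0 − 1 + 1 = 0
C1: 1C, 1H, 1O, 1I → 0 − 1 + 1 + 1 = +1
Difference: 0 − (+1) = -1.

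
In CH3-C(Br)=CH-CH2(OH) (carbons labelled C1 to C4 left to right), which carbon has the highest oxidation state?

Assign +1 per bond to O/N/halogen, −1 per bond to H or an electropositive element, and 0 per bond to carbon. Tallying each carbon:
C1: 1C, 3H → 0 − 3 = -3
C2: 3C, 1Br → 0 + 1 = +1
C3: 3C, 1H → 0 − 1 = -1
C4: 1C, 2H, 1O → 0 − 2 + 1 = -1
The most oxidised carbon is C2 at +1.

C2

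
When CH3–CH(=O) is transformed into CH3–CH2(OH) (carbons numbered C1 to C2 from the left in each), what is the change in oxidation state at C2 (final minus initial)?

Before: C2 has 1 bond to C, 1 bond to H, 2 bonds to O → oxidation state +1.
After: C2 has 1 bond to C, 2 bonds to H, 1 bond to O → oxidation state -1.
Δ = -1 − (+1) = -2, so this is a reduction at C2.

-2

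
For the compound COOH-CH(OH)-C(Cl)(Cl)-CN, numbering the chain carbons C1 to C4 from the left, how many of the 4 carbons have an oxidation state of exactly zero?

Tallying each carbon's bonds:
C1: 1C, 3O → 0 + 3 = +3
C2: 2C, 1H, 1O → 0 − 1 + 1 = 0
C3: 2C, 2Cl → 0 + 2 = +2
C4: 1C, 3N → 0 + 3 = +3
1 carbon (C2) meets the condition.

1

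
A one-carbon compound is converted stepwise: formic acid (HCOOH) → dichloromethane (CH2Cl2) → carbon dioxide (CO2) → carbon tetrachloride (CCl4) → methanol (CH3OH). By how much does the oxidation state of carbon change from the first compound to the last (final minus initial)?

Carbon oxidation states along the series — formic acid: +2, dichloromethane: 0, carbon dioxide: +4, carbon tetrachloride: +4, methanol: -2.
Net change = -2 − (+2) = -4.

-4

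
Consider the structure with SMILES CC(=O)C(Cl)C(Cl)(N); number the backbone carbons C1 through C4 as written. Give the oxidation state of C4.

C4 has one bond to C (0), one bond to Cl (+1), one bond to H (-1), one bond to N (+1).
Oxidation state = 0 + 1 − 1 + 1 = +1.

+1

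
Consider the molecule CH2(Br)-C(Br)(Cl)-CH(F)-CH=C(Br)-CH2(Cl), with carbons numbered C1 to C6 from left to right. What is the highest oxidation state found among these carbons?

Tallying each carbon's bonds:
C1: 1C, 2H, 1Br → 0 − 2 + 1 = -1
C2: 2C, 1Cl, 1Br → 0 + 1 + 1 = +2
C3: 2C, 1H, 1F → 0 − 1 + 1 = 0
C4: 3C, 1H → 0 − 1 = -1
C5: 3C, 1Br → 0 + 1 = +1
C6: 1C, 2H, 1Cl → 0 − 2 + 1 = -1
The highest value is +2.

+2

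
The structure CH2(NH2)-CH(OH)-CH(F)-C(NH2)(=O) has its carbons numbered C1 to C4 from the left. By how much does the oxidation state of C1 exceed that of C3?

-1

C1: 1C, 2H, 1N → 0 − 2 + 1 = -1
C3: 2C, 1H, 1F → 0 − 1 + 1 = 0
Difference: -1 − (0) = -1.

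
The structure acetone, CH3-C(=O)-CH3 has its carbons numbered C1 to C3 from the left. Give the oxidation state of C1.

-3

C1 has one bond to H (-1), one bond to H (-1), one bond to H (-1), one bond to C (0).
Oxidation state = -1 − 1 − 1 + 0 = -3.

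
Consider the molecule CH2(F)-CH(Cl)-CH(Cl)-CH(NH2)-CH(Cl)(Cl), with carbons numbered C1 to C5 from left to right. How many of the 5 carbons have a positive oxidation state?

1

Count +1 for every bond to an atom more electronegative than carbon and −1 for every bond to one less electronegative; C–C bonds are 0. Tallying each carbon:
C1: 1C, 2H, 1F → 0 − 2 + 1 = -1
C2: 2C, 1H, 1Cl → 0 − 1 + 1 = 0
C3: 2C, 1H, 1Cl → 0 − 1 + 1 = 0
C4: 2C, 1H, 1N → 0 − 1 + 1 = 0
C5: 1C, 1H, 2Cl → 0 − 1 + 2 = +1
1 carbon (C5) meets the condition.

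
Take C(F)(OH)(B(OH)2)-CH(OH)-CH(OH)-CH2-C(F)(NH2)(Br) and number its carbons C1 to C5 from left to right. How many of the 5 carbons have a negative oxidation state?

1

Assign +1 per bond to O/N/halogen, −1 per bond to H or an electropositive element, and 0 per bond to carbon. Tallying each carbon:
C1: 1C, 1O, 1F, 1B → 0 + 1 + 1 − 1 = +1
C2: 2C, 1H, 1O → 0 − 1 + 1 = 0
C3: 2C, 1H, 1O → 0 − 1 + 1 = 0
C4: 2C, 2H → 0 − 2 = -2
C5: 1C, 1N, 1F, 1Br → 0 + 1 + 1 + 1 = +3
1 carbon (C4) meets the condition.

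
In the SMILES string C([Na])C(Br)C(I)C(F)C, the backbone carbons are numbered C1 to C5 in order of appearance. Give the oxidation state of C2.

0

C2 has one bond to C (0), one bond to C (0), one bond to H (-1), one bond to Br (+1).
Oxidation state = 0 + 0 − 1 + 1 = 0.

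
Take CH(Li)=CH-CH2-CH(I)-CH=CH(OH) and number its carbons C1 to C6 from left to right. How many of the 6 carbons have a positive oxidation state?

0

Assign +1 per bond to O/N/halogen, −1 per bond to H or an electropositive element, and 0 per bond to carbon. Tallying each carbon:
C1: 2C, 1H, 1Li → 0 − 1 − 1 = -2
C2: 3C, 1H → 0 − 1 = -1
C3: 2C, 2H → 0 − 2 = -2
C4: 2C, 1H, 1I → 0 − 1 + 1 = 0
C5: 3C, 1H → 0 − 1 = -1
C6: 2C, 1H, 1O → 0 − 1 + 1 = 0
0 carbons meet the condition.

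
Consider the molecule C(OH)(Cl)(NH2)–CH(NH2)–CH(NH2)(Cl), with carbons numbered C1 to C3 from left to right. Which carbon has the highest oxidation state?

C1

Tallying each carbon's bonds:
C1: 1C, 1O, 1N, 1Cl → 0 + 1 + 1 + 1 = +3
C2: 2C, 1H, 1N → 0 − 1 + 1 = 0
C3: 1C, 1H, 1N, 1Cl → 0 − 1 + 1 + 1 = +1
The most oxidised carbon is C1 at +3.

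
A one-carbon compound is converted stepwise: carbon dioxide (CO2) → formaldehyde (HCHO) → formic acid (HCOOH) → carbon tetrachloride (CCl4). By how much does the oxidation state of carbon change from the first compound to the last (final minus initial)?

Carbon oxidation states along the series — carbon dioxide: +4, formaldehyde: 0, formic acid: +2, carbon tetrachloride: +4.
Net change = +4 − (+4) = 0.

0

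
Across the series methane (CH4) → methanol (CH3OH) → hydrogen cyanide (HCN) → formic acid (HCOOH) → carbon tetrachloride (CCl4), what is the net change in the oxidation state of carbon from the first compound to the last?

Carbon oxidation states along the series — methane: -4, methanol: -2, hydrogen cyanide: +2, formic acid: +2, carbon tetrachloride: +4.
Net change = +4 − (-4) = +8.

+8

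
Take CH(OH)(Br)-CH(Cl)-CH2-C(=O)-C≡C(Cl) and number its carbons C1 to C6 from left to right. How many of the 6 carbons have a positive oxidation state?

Tallying each carbon's bonds:
C1: 1C, 1H, 1O, 1Br → 0 − 1 + 1 + 1 = +1
C2: 2C, 1H, 1Cl → 0 − 1 + 1 = 0
C3: 2C, 2H → 0 − 2 = -2
C4: 2C, 2O → 0 + 2 = +2
C5: 4C → 0 = 0
C6: 3C, 1Cl → 0 + 1 = +1
3 carbons (C1, C4, C6) meet the condition.

3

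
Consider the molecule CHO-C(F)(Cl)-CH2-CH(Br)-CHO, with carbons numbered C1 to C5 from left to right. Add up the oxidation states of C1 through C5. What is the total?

Tallying each carbon's bonds:
C1: 1C, 1H, 2O → 0 − 1 + 2 = +1
C2: 2C, 1F, 1Cl → 0 + 1 + 1 = +2
C3: 2C, 2H → 0 − 2 = -2
C4: 2C, 1H, 1Br → 0 − 1 + 1 = 0
C5: 1C, 1H, 2O → 0 − 1 + 2 = +1
Sum = +1 + 2 − 2 + 0 + 1 = +2.

+2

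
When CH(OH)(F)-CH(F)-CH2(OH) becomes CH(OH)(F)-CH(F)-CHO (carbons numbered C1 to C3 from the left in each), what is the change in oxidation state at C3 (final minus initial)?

Before: C3 has 1 bond to C, 2 bonds to H, 1 bond to O → oxidation state -1.
After: C3 has 1 bond to C, 1 bond to H, 2 bonds to O → oxidation state +1.
Δ = +1 − (-1) = +2, so this is an oxidation at C3.

+2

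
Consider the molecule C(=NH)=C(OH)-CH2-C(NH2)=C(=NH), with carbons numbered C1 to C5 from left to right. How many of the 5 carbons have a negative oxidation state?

Bonds to more-electronegative neighbours contribute +1 each, bonds to H or metals contribute −1 each, and C–C bonds contribute 0. Tallying each carbon:
C1: 2C, 2N → 0 + 2 = +2
C2: 3C, 1O → 0 + 1 = +1
C3: 2C, 2H → 0 − 2 = -2
C4: 3C, 1N → 0 + 1 = +1
C5: 2C, 2N → 0 + 2 = +2
1 carbon (C3) meets the condition.

1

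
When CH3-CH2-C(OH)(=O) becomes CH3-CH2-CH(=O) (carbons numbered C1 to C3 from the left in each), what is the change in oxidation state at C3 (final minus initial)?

-2

Before: C3 has 1 bond to C, 3 bonds to O → oxidation state +3.
After: C3 has 1 bond to C, 1 bond to H, 2 bonds to O → oxidation state +1.
Δ = +1 − (+3) = -2, so this is a reduction at C3.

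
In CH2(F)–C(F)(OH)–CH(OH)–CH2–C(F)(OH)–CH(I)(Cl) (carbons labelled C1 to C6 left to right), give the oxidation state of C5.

C5 has one bond to C (0), one bond to C (0), one bond to F (+1), one bond to O (+1).
Oxidation state = 0 + 0 + 1 + 1 = +2.

+2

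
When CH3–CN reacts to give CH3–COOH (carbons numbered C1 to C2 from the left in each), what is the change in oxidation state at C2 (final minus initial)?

Before: C2 has 1 bond to C, 3 bonds to N → oxidation state +3.
After: C2 has 1 bond to C, 3 bonds to O → oxidation state +3.
Δ = +3 − (+3) = 0, so no net redox change at C2.

0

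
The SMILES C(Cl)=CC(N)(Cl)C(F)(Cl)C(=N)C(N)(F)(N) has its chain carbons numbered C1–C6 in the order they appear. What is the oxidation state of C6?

+3

Count +1 for every bond to an atom more electronegative than carbon and −1 for every bond to one less electronegative; C–C bonds are 0.
C6 has one bond to C (0), one bond to N (+1), one bond to F (+1), one bond to N (+1).
Oxidation state = 0 + 1 + 1 + 1 = +3.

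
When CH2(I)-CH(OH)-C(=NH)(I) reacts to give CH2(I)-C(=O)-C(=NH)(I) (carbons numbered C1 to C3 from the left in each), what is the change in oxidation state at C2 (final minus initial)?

+2

Before: C2 has 2 bonds to C, 1 bond to H, 1 bond to O → oxidation state 0.
After: C2 has 2 bonds to C, 2 bonds to O → oxidation state +2.
Δ = +2 − (0) = +2, so this is an oxidation at C2.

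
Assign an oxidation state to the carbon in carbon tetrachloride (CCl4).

+4

Assign +1 per bond to O/N/halogen, −1 per bond to H or an electropositive element, and 0 per bond to carbon.
The carbon has one bond to Cl (+1), one bond to Cl (+1), one bond to Cl (+1), one bond to Cl (+1).
Oxidation state = +1 + 1 + 1 + 1 = +4.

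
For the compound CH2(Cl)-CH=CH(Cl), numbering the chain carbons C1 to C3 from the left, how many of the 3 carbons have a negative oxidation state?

Each bond to a more electronegative atom (O, N, halogen) counts +1, each bond to a less electronegative atom (H, metal, B, Si) counts −1, and each C–C bond counts 0. Tallying each carbon:
C1: 1C, 2H, 1Cl → 0 − 2 + 1 = -1
C2: 3C, 1H → 0 − 1 = -1
C3: 2C, 1H, 1Cl → 0 − 1 + 1 = 0
2 carbons (C1, C2) meet the condition.

2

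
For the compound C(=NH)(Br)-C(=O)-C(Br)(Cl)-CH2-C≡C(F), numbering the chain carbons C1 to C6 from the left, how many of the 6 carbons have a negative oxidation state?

Count +1 for every bond to an atom more electronegative than carbon and −1 for every bond to one less electronegative; C–C bonds are 0. Tallying each carbon:
C1: 1C, 2N, 1Br → 0 + 2 + 1 = +3
C2: 2C, 2O → 0 + 2 = +2
C3: 2C, 1Cl, 1Br → 0 + 1 + 1 = +2
C4: 2C, 2H → 0 − 2 = -2
C5: 4C → 0 = 0
C6: 3C, 1F → 0 + 1 = +1
1 carbon (C4) meets the condition.

1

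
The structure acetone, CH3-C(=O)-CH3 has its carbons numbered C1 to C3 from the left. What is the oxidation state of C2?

+2

Each bond to a more electronegative atom (O, N, halogen) counts +1, each bond to a less electronegative atom (H, metal, B, Si) counts −1, and each C–C bond counts 0.
C2 has a double bond to O (2×+1 = +2), one bond to C (0), one bond to C (0).
Oxidation state = +2 + 0 + 0 = +2.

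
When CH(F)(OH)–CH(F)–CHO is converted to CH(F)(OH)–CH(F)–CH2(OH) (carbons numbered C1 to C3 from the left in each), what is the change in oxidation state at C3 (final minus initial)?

-2

Before: C3 has 1 bond to C, 1 bond to H, 2 bonds to O → oxidation state +1.
After: C3 has 1 bond to C, 2 bonds to H, 1 bond to O → oxidation state -1.
Δ = -1 − (+1) = -2, so this is a reduction at C3.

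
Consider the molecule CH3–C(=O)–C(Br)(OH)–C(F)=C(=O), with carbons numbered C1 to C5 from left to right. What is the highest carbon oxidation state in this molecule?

+2

Count +1 for every bond to an atom more electronegative than carbon and −1 for every bond to one less electronegative; C–C bonds are 0. Tallying each carbon:
C1: 1C, 3H → 0 − 3 = -3
C2: 2C, 2O → 0 + 2 = +2
C3: 2C, 1O, 1Br → 0 + 1 + 1 = +2
C4: 3C, 1F → 0 + 1 = +1
C5: 2C, 2O → 0 + 2 = +2
The highest value is +2.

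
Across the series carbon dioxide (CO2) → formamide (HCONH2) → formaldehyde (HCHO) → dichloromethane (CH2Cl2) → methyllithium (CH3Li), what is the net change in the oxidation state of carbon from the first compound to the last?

-8

Carbon oxidation states along the series — carbon dioxide: +4, formamide: +2, formaldehyde: 0, dichloromethane: 0, methyllithium: -4.
Net change = -4 − (+4) = -8.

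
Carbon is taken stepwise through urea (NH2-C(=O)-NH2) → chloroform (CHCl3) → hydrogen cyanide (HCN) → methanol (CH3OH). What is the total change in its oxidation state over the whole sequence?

Carbon oxidation states along the series — urea: +4, chloroform: +2, hydrogen cyanide: +2, methanol: -2.
Net change = -2 − (+4) = -6.

-6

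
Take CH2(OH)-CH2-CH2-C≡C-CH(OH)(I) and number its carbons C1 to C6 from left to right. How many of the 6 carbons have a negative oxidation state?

3

Tallying each carbon's bonds:
C1: 1C, 2H, 1O → 0 − 2 + 1 = -1
C2: 2C, 2H → 0 − 2 = -2
C3: 2C, 2H → 0 − 2 = -2
C4: 4C → 0 = 0
C5: 4C → 0 = 0
C6: 1C, 1H, 1O, 1I → 0 − 1 + 1 + 1 = +1
3 carbons (C1, C2, C3) meet the condition.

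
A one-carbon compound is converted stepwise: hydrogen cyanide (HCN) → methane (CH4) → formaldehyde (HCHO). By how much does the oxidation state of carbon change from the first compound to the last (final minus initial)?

Carbon oxidation states along the series — hydrogen cyanide: +2, methane: -4, formaldehyde: 0.
Net change = 0 − (+2) = -2.

-2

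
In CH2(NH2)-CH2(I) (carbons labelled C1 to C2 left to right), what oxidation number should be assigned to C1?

C1 has one bond to C (0), one bond to H (-1), one bond to N (+1), one bond to H (-1).
Oxidation state = 0 − 1 + 1 − 1 = -1.

-1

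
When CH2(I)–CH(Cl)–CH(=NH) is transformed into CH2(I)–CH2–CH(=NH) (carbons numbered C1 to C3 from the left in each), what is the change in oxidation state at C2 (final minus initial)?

-2

Before: C2 has 2 bonds to C, 1 bond to H, 1 bond to Cl → oxidation state 0.
After: C2 has 2 bonds to C, 2 bonds to H → oxidation state -2.
Δ = -2 − (0) = -2, so this is a reduction at C2.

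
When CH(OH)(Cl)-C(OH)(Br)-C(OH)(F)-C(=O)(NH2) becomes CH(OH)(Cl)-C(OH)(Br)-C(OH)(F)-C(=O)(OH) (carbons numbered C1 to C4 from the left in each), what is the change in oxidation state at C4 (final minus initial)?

0

Before: C4 has 1 bond to C, 2 bonds to O, 1 bond to N → oxidation state +3.
After: C4 has 1 bond to C, 3 bonds to O → oxidation state +3.
Δ = +3 − (+3) = 0, so no net redox change at C4.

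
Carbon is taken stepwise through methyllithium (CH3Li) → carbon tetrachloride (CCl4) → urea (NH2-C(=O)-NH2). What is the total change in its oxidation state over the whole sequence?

+8

Carbon oxidation states along the series — methyllithium: -4, carbon tetrachloride: +4, urea: +4.
Net change = +4 − (-4) = +8.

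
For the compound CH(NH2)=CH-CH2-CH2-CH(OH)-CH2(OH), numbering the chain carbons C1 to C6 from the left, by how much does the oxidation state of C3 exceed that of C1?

-2

C3: 2C, 2H → 0 − 2 = -2
C1: 2C, 1H, 1N → 0 − 1 + 1 = 0
Difference: -2 − (0) = -2.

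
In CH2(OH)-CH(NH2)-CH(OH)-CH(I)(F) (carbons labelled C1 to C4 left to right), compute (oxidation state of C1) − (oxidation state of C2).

C1: 1C, 2H, 1O → 0 − 2 + 1 = -1
C2: 2C, 1H, 1N → 0 − 1 + 1 = 0
Difference: -1 − (0) = -1.

-1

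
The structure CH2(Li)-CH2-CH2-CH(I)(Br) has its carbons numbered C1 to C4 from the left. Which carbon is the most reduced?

C1

Bonds to more-electronegative neighbours contribute +1 each, bonds to H or metals contribute −1 each, and C–C bonds contribute 0. Tallying each carbon:
C1: 1C, 2H, 1Li → 0 − 2 − 1 = -3
C2: 2C, 2H → 0 − 2 = -2
C3: 2C, 2H → 0 − 2 = -2
C4: 1C, 1H, 1Br, 1I → 0 − 1 + 1 + 1 = +1
The most reduced carbon is C1 at -3.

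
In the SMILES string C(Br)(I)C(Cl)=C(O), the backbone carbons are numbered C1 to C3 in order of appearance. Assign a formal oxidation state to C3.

0

C3 has a double bond to C (2×0 = 0), one bond to H (-1), one bond to O (+1).
Oxidation state = 0 − 1 + 1 = 0.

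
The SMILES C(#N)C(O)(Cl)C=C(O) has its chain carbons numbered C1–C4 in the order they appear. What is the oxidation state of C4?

0

C4 has a double bond to C (2×0 = 0), one bond to H (-1), one bond to O (+1).
Oxidation state = 0 − 1 + 1 = 0.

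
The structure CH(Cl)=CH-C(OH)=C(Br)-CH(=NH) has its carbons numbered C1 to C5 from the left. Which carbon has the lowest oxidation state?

C2

Tallying each carbon's bonds:
C1: 2C, 1H, 1Cl → 0 − 1 + 1 = 0
C2: 3C, 1H → 0 − 1 = -1
C3: 3C, 1O → 0 + 1 = +1
C4: 3C, 1Br → 0 + 1 = +1
C5: 1C, 1H, 2N → 0 − 1 + 2 = +1
The most reduced carbon is C2 at -1.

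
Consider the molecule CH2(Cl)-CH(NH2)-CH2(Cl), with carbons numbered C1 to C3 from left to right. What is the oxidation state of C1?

C1 has one bond to C (0), one bond to H (-1), one bond to H (-1), one bond to Cl (+1).
Oxidation state = 0 − 1 − 1 + 1 = -1.

-1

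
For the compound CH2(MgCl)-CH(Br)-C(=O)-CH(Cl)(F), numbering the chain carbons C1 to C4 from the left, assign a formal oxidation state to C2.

C2 has one bond to C (0), one bond to C (0), one bond to H (-1), one bond to Br (+1).
Oxidation state = 0 + 0 − 1 + 1 = 0.

0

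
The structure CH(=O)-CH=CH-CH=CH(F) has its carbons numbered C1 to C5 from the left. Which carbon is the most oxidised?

Tallying each carbon's bonds:
C1: 1C, 1H, 2O → 0 − 1 + 2 = +1
C2: 3C, 1H → 0 − 1 = -1
C3: 3C, 1H → 0 − 1 = -1
C4: 3C, 1H → 0 − 1 = -1
C5: 2C, 1H, 1F → 0 − 1 + 1 = 0
The most oxidised carbon is C1 at +1.

C1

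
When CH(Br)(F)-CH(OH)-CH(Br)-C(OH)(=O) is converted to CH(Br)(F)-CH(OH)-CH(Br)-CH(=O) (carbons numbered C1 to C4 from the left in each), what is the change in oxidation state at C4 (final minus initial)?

-2

Before: C4 has 1 bond to C, 3 bonds to O → oxidation state +3.
After: C4 has 1 bond to C, 1 bond to H, 2 bonds to O → oxidation state +1.
Δ = +1 − (+3) = -2, so this is a reduction at C4.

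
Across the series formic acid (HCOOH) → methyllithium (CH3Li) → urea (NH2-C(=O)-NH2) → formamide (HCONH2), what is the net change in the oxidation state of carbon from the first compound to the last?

0

Carbon oxidation states along the series — formic acid: +2, methyllithium: -4, urea: +4, formamide: +2.
Net change = +2 − (+2) = 0.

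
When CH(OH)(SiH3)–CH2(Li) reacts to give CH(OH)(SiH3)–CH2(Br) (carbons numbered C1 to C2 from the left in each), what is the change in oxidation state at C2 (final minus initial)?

Before: C2 has 1 bond to C, 2 bonds to H, 1 bond to Li → oxidation state -3.
After: C2 has 1 bond to C, 2 bonds to H, 1 bond to Br → oxidation state -1.
Δ = -1 − (-3) = +2, so this is an oxidation at C2.

+2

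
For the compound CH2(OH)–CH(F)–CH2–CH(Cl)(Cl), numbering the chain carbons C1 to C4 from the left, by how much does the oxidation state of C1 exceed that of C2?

-1

C1: 1C, 2H, 1O → 0 − 2 + 1 = -1
C2: 2C, 1H, 1F → 0 − 1 + 1 = 0
Difference: -1 − (0) = -1.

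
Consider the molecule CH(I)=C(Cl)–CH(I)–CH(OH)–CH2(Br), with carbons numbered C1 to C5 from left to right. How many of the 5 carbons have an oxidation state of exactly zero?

3

Assign +1 per bond to O/N/halogen, −1 per bond to H or an electropositive element, and 0 per bond to carbon. Tallying each carbon:
C1: 2C, 1H, 1I → 0 − 1 + 1 = 0
C2: 3C, 1Cl → 0 + 1 = +1
C3: 2C, 1H, 1I → 0 − 1 + 1 = 0
C4: 2C, 1H, 1O → 0 − 1 + 1 = 0
C5: 1C, 2H, 1Br → 0 − 2 + 1 = -1
3 carbons (C1, C3, C4) meet the condition.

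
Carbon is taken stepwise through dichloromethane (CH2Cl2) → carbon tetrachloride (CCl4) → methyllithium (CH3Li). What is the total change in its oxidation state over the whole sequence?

-4

Carbon oxidation states along the series — dichloromethane: 0, carbon tetrachloride: +4, methyllithium: -4.
Net change = -4 − (0) = -4.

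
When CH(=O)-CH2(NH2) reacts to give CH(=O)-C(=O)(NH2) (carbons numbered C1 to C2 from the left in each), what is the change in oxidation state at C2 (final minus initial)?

Before: C2 has 1 bond to C, 2 bonds to H, 1 bond to N → oxidation state -1.
After: C2 has 1 bond to C, 2 bonds to O, 1 bond to N → oxidation state +3.
Δ = +3 − (-1) = +4, so this is an oxidation at C2.

+4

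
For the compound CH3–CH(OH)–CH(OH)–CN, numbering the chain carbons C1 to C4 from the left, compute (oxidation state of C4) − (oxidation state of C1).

+6

C4: 1C, 3N → 0 + 3 = +3
C1: 1C, 3H → 0 − 3 = -3
Difference: +3 − (-3) = +6.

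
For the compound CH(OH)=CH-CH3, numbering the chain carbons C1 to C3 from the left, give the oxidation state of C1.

0

C1 has a double bond to C (2×0 = 0), one bond to O (+1), one bond to H (-1).
Oxidation state = 0 + 1 − 1 = 0.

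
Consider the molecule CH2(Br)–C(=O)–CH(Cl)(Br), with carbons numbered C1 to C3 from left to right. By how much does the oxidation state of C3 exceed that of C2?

C3: 1C, 1H, 1Cl, 1Br → 0 − 1 + 1 + 1 = +1
C2: 2C, 2O → 0 + 2 = +2
Difference: +1 − (+2) = -1.

-1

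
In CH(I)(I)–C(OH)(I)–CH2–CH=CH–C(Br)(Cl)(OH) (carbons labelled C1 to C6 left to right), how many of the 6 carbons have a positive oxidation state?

Tallying each carbon's bonds:
C1: 1C, 1H, 2I → 0 − 1 + 2 = +1
C2: 2C, 1O, 1I → 0 + 1 + 1 = +2
C3: 2C, 2H → 0 − 2 = -2
C4: 3C, 1H → 0 − 1 = -1
C5: 3C, 1H → 0 − 1 = -1
C6: 1C, 1O, 1Cl, 1Br → 0 + 1 + 1 + 1 = +3
3 carbons (C1, C2, C6) meet the condition.

3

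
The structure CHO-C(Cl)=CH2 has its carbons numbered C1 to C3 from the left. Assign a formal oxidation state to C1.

C1 has one bond to C (0), one bond to H (-1), a double bond to O (2×+1 = +2).
Oxidation state = 0 − 1 + 2 = +1.

+1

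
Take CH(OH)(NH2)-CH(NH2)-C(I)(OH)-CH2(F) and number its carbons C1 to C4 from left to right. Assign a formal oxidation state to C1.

Assign +1 per bond to O/N/halogen, −1 per bond to H or an electropositive element, and 0 per bond to carbon.
C1 has one bond to C (0), one bond to O (+1), one bond to H (-1), one bond to N (+1).
Oxidation state = 0 + 1 − 1 + 1 = +1.

+1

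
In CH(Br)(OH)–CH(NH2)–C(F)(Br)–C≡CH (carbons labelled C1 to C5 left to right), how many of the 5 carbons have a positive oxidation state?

Assign +1 per bond to O/N/halogen, −1 per bond to H or an electropositive element, and 0 per bond to carbon. Tallying each carbon:
C1: 1C, 1H, 1O, 1Br → 0 − 1 + 1 + 1 = +1
C2: 2C, 1H, 1N → 0 − 1 + 1 = 0
C3: 2C, 1F, 1Br → 0 + 1 + 1 = +2
C4: 4C → 0 = 0
C5: 3C, 1H → 0 − 1 = -1
2 carbons (C1, C3) meet the condition.

2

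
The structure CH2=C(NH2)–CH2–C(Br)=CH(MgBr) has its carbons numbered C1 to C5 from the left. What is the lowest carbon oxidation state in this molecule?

Tallying each carbon's bonds:
C1: 2C, 2H → 0 − 2 = -2
C2: 3C, 1N → 0 + 1 = +1
C3: 2C, 2H → 0 − 2 = -2
C4: 3C, 1Br → 0 + 1 = +1
C5: 2C, 1H, 1Mg → 0 − 1 − 1 = -2
The lowest value is -2.

-2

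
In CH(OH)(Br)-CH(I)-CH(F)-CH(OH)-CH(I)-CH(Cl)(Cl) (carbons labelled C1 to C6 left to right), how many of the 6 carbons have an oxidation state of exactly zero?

Each bond to a more electronegative atom (O, N, halogen) counts +1, each bond to a less electronegative atom (H, metal, B, Si) counts −1, and each C–C bond counts 0. Tallying each carbon:
C1: 1C, 1H, 1O, 1Br → 0 − 1 + 1 + 1 = +1
C2: 2C, 1H, 1I → 0 − 1 + 1 = 0
C3: 2C, 1H, 1F → 0 − 1 + 1 = 0
C4: 2C, 1H, 1O → 0 − 1 + 1 = 0
C5: 2C, 1H, 1I → 0 − 1 + 1 = 0
C6: 1C, 1H, 2Cl → 0 − 1 + 2 = +1
4 carbons (C2, C3, C4, C5) meet the condition.

4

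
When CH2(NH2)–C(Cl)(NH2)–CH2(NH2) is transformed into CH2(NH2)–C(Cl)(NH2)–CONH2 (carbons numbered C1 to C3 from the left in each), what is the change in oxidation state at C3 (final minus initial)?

+4

Before: C3 has 1 bond to C, 2 bonds to H, 1 bond to N → oxidation state -1.
After: C3 has 1 bond to C, 2 bonds to O, 1 bond to N → oxidation state +3.
Δ = +3 − (-1) = +4, so this is an oxidation at C3.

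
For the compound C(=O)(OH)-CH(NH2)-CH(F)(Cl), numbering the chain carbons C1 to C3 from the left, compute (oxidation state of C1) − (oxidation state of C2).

+3

C1: 1C, 3O → 0 + 3 = +3
C2: 2C, 1H, 1N → 0 − 1 + 1 = 0
Difference: +3 − (0) = +3.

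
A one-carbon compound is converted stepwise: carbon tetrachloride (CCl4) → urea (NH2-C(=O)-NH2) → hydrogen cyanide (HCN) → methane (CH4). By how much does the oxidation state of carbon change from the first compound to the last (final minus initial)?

Carbon oxidation states along the series — carbon tetrachloride: +4, urea: +4, hydrogen cyanide: +2, methane: -4.
Net change = -4 − (+4) = -8.

-8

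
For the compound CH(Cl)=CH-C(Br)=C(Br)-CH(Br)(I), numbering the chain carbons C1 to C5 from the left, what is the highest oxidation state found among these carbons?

+1

Tallying each carbon's bonds:
C1: 2C, 1H, 1Cl → 0 − 1 + 1 = 0
C2: 3C, 1H → 0 − 1 = -1
C3: 3C, 1Br → 0 + 1 = +1
C4: 3C, 1Br → 0 + 1 = +1
C5: 1C, 1H, 1Br, 1I → 0 − 1 + 1 + 1 = +1
The highest value is +1.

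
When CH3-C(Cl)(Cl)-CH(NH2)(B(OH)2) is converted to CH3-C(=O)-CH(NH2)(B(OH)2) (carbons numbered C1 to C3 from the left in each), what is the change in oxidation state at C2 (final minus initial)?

Before: C2 has 2 bonds to C, 2 bonds to Cl → oxidation state +2.
After: C2 has 2 bonds to C, 2 bonds to O → oxidation state +2.
Δ = +2 − (+2) = 0, so no net redox change at C2.

0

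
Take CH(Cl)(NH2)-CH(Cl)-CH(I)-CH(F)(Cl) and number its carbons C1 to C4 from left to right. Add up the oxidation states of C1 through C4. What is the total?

+2

Count +1 for every bond to an atom more electronegative than carbon and −1 for every bond to one less electronegative; C–C bonds are 0. Tallying each carbon:
C1: 1C, 1H, 1N, 1Cl → 0 − 1 + 1 + 1 = +1
C2: 2C, 1H, 1Cl → 0 − 1 + 1 = 0
C3: 2C, 1H, 1I → 0 − 1 + 1 = 0
C4: 1C, 1H, 1F, 1Cl → 0 − 1 + 1 + 1 = +1
Sum = +1 + 0 + 0 + 1 = +2.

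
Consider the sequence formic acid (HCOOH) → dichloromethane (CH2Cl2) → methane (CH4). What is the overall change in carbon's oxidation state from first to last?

-6

Carbon oxidation states along the series — formic acid: +2, dichloromethane: 0, methane: -4.
Net change = -4 − (+2) = -6.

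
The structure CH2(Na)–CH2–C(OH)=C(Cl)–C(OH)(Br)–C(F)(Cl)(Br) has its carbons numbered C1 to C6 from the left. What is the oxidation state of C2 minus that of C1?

+1

C2: 2C, 2H → 0 − 2 = -2
C1: 1C, 2H, 1Na → 0 − 2 − 1 = -3
Difference: -2 − (-3) = +1.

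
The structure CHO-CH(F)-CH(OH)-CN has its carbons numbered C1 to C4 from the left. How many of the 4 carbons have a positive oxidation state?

2

Tallying each carbon's bonds:
C1: 1C, 1H, 2O → 0 − 1 + 2 = +1
C2: 2C, 1H, 1F → 0 − 1 + 1 = 0
C3: 2C, 1H, 1O → 0 − 1 + 1 = 0
C4: 1C, 3N → 0 + 3 = +3
2 carbons (C1, C4) meet the condition.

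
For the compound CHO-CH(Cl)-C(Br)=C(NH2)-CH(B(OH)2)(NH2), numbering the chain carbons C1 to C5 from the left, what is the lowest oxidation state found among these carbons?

-1

Bonds to more-electronegative neighbours contribute +1 each, bonds to H or metals contribute −1 each, and C–C bonds contribute 0. Tallying each carbon:
C1: 1C, 1H, 2O → 0 − 1 + 2 = +1
C2: 2C, 1H, 1Cl → 0 − 1 + 1 = 0
C3: 3C, 1Br → 0 + 1 = +1
C4: 3C, 1N → 0 + 1 = +1
C5: 1C, 1H, 1N, 1B → 0 − 1 + 1 − 1 = -1
The lowest value is -1.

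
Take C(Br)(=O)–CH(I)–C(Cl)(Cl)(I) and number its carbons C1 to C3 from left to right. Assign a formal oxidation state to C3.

+3

Assign +1 per bond to O/N/halogen, −1 per bond to H or an electropositive element, and 0 per bond to carbon.
C3 has one bond to C (0), one bond to Cl (+1), one bond to Cl (+1), one bond to I (+1).
Oxidation state = 0 + 1 + 1 + 1 = +3.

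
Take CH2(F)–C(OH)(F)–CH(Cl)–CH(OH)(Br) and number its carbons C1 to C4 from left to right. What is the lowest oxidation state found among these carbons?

Each bond to a more electronegative atom (O, N, halogen) counts +1, each bond to a less electronegative atom (H, metal, B, Si) counts −1, and each C–C bond counts 0. Tallying each carbon:
C1: 1C, 2H, 1F → 0 − 2 + 1 = -1
C2: 2C, 1O, 1F → 0 + 1 + 1 = +2
C3: 2C, 1H, 1Cl → 0 − 1 + 1 = 0
C4: 1C, 1H, 1O, 1Br → 0 − 1 + 1 + 1 = +1
The lowest value is -1.

-1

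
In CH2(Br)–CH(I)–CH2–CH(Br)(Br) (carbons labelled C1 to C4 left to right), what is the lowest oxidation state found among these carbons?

-2

Tallying each carbon's bonds:
C1: 1C, 2H, 1Br → 0 − 2 + 1 = -1
C2: 2C, 1H, 1I → 0 − 1 + 1 = 0
C3: 2C, 2H → 0 − 2 = -2
C4: 1C, 1H, 2Br → 0 − 1 + 2 = +1
The lowest value is -2.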